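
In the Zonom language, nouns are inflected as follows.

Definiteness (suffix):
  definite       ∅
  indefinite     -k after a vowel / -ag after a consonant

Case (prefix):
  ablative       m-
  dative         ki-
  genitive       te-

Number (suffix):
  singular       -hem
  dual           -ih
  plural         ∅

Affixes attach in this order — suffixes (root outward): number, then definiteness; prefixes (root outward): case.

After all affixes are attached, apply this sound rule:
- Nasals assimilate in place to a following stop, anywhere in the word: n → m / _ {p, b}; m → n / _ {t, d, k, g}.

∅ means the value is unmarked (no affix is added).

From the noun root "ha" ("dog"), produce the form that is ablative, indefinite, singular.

Attach number singular -hem → hahem.
Attach case ablative m- → mhahem.
Attach definiteness indefinite -ag (after consonant 'm') → mhahemag.
Nasal assimilation: no change.

mhahemag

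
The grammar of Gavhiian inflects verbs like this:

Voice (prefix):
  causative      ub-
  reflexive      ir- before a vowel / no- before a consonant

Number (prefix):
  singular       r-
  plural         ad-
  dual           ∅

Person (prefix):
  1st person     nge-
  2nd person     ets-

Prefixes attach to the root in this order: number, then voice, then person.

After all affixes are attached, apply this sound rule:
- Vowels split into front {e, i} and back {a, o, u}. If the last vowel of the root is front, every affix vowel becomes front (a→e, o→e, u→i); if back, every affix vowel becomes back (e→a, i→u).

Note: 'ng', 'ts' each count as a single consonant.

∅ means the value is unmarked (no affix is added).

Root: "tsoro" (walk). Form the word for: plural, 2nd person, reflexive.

Attach number plural ad- → adtsoro.
Attach voice reflexive ir- (before vowel 'a') → iradtsoro.
Attach person 2nd person ets- → etsiradtsoro.
Apply vowel harmony: etsiradtsoro → atsuradtsoro.

atsuradtsoro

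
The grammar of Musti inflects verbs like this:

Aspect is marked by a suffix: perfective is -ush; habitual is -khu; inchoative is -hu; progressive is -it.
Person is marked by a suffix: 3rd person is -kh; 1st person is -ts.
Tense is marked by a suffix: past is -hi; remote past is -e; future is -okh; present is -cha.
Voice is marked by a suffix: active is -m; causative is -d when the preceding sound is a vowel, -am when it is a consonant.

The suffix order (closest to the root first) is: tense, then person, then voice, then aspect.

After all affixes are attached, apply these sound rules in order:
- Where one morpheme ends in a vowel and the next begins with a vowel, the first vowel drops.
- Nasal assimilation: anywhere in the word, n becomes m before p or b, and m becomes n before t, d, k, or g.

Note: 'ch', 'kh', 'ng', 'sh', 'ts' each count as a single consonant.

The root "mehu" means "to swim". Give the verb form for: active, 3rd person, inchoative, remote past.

Attach tense remote past -e → mehue.
Attach person 3rd person -kh → mehuekh.
Attach voice active -m → mehuekhm.
Attach aspect inchoative -hu → mehuekhmhu.
Apply vowel deletion: mehuekhmhu → mehekhmhu.
Nasal assimilation: no change.

mehekhmhu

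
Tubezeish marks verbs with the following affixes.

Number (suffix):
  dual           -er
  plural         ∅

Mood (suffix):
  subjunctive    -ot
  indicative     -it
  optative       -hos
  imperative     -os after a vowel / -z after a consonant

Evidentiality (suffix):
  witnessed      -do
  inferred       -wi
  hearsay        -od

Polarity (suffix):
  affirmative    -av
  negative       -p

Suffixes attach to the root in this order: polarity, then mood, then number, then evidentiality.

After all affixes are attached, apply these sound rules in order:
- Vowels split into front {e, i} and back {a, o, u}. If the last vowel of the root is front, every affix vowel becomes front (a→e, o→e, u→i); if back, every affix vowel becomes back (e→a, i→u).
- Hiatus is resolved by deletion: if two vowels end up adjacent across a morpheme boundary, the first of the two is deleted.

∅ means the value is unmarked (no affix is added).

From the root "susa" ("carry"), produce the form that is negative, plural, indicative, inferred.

susaputwu

Attach polarity negative -p → susap.
Attach mood indicative -it → susapit.
number = plural: zero marking, form stays susapit.
Attach evidentiality inferred -wi → susapitwi.
Apply vowel harmony: susapitwi → susaputwu.
Vowel deletion: no change.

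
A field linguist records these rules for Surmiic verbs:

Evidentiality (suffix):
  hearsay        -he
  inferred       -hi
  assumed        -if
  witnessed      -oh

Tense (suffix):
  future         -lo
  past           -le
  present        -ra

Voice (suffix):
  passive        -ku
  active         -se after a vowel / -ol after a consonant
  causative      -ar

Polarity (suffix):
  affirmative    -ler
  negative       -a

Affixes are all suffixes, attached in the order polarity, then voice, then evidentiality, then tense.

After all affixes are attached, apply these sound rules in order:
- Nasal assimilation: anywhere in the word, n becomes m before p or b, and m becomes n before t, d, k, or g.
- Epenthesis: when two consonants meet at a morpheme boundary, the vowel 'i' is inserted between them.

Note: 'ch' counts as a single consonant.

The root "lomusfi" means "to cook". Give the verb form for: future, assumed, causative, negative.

Attach polarity negative -a → lomusfia.
Attach voice causative -ar → lomusfiaar.
Attach evidentiality assumed -if → lomusfiaarif.
Attach tense future -lo → lomusfiaariflo.
Nasal assimilation: no change.
Apply epenthesis: lomusfiaariflo → lomusfiaarifilo.

lomusfiaarifilo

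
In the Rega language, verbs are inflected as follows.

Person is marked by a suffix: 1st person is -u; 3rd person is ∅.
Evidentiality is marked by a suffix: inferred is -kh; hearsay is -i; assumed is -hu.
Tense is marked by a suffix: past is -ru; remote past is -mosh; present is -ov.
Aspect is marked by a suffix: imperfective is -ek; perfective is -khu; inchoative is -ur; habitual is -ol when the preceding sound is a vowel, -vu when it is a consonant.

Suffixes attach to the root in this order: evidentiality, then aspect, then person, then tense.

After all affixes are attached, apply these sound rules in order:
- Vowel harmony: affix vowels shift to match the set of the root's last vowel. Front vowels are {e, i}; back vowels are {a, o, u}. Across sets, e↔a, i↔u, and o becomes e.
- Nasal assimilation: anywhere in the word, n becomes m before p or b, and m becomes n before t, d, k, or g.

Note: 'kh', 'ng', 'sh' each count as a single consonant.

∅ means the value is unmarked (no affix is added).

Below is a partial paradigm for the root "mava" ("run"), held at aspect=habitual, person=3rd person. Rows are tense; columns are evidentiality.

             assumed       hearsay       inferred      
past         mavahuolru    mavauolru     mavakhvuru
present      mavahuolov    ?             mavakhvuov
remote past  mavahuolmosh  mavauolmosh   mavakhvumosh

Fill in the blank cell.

Attach evidentiality hearsay -i → mavai.
Attach aspect habitual -ol (after vowel 'i') → mavaiol.
person = 3rd person: zero marking, form stays mavaiol.
Attach tense present -ov → mavaiolov.
Apply vowel harmony: mavaiolov → mavauolov.
Nasal assimilation: no change.

mavauolov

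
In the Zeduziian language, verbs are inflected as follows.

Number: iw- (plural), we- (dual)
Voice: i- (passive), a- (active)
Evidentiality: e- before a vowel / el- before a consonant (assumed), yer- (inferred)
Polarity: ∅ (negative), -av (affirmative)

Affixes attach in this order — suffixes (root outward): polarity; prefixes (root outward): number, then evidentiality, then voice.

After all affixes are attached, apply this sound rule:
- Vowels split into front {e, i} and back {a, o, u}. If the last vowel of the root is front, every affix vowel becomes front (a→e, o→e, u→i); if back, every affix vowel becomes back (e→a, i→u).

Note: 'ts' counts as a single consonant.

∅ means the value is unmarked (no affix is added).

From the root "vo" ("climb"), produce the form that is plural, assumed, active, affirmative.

aauwvoav

Attach number plural iw- → iwvo.
Attach evidentiality assumed e- (before vowel 'i') → eiwvo.
Attach voice active a- → aeiwvo.
Attach polarity affirmative -av → aeiwvoav.
Apply vowel harmony: aeiwvoav → aauwvoav.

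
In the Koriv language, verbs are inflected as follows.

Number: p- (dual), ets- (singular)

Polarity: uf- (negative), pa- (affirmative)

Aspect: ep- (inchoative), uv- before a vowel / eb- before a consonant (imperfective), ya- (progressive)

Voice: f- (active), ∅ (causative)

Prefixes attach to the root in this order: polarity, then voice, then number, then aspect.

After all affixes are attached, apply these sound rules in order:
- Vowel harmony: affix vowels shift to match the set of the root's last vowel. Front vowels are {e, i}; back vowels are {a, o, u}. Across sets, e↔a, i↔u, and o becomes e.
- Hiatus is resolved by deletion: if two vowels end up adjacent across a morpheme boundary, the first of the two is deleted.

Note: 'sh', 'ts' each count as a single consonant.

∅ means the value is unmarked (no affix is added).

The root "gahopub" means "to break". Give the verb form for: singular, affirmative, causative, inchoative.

apatspagahopub

Attach polarity affirmative pa- → pagahopub.
voice = causative: zero marking, form stays pagahopub.
Attach number singular ets- → etspagahopub.
Attach aspect inchoative ep- → epetspagahopub.
Apply vowel harmony: epetspagahopub → apatspagahopub.
Vowel deletion: no change.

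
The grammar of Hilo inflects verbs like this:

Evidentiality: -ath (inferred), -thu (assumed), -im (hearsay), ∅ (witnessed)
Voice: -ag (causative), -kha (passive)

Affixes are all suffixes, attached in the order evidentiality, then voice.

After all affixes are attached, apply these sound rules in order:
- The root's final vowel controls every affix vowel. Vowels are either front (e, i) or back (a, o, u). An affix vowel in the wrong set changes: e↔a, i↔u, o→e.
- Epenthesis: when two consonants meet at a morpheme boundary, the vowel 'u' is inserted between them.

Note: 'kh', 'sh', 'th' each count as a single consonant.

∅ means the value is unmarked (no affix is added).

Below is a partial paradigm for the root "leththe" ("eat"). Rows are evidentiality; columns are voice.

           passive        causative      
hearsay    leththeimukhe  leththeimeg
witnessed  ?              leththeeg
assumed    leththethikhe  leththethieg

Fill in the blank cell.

evidentiality = witnessed: zero marking, form stays leththe.
Attach voice passive -kha → leththekha.
Apply vowel harmony: leththekha → leththekhe.
Epenthesis: no change.

leththekhe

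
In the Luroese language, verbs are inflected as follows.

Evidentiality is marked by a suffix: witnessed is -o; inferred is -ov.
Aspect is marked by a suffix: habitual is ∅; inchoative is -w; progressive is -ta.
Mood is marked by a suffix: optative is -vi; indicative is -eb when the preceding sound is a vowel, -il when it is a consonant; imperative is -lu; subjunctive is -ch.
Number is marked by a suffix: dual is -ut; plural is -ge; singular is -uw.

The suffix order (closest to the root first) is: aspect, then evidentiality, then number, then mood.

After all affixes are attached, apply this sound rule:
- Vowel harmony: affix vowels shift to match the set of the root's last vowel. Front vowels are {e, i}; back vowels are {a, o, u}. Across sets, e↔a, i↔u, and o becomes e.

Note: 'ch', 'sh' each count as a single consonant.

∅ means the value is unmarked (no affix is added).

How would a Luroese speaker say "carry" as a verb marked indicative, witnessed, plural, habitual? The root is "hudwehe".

hudweheegeeb

aspect = habitual: zero marking, form stays hudwehe.
Attach evidentiality witnessed -o → hudweheo.
Attach number plural -ge → hudweheoge.
Attach mood indicative -eb (after vowel 'e') → hudweheogeeb.
Apply vowel harmony: hudweheogeeb → hudweheegeeb.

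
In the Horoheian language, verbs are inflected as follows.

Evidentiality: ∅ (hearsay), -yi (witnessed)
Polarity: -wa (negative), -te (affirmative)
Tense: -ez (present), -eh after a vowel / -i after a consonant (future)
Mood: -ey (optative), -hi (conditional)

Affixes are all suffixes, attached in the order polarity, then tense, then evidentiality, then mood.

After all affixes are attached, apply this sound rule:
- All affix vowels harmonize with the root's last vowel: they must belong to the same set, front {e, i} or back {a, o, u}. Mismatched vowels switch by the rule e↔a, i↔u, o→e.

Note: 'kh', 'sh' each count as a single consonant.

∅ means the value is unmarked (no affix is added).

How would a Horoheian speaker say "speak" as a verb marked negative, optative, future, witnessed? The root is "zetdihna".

Attach polarity negative -wa → zetdihnawa.
Attach tense future -eh (after vowel 'a') → zetdihnawaeh.
Attach evidentiality witnessed -yi → zetdihnawaehyi.
Attach mood optative -ey → zetdihnawaehyiey.
Apply vowel harmony: zetdihnawaehyiey → zetdihnawaahyuay.

zetdihnawaahyuay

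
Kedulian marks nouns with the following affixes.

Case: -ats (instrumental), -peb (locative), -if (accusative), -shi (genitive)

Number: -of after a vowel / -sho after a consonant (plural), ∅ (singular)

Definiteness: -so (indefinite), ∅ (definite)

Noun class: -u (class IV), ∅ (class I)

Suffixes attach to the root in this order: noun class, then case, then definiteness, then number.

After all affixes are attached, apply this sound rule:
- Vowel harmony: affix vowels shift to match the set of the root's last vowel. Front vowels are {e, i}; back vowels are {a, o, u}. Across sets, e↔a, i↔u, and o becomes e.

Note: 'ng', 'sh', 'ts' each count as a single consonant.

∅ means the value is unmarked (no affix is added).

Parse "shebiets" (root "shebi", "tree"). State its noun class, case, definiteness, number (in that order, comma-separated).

class I, instrumental, definite, singular

Segment: shebi-ats.
noun class: ∅ → class I.
case: -ats → instrumental.
definiteness: ∅ → definite.
number: ∅ → singular.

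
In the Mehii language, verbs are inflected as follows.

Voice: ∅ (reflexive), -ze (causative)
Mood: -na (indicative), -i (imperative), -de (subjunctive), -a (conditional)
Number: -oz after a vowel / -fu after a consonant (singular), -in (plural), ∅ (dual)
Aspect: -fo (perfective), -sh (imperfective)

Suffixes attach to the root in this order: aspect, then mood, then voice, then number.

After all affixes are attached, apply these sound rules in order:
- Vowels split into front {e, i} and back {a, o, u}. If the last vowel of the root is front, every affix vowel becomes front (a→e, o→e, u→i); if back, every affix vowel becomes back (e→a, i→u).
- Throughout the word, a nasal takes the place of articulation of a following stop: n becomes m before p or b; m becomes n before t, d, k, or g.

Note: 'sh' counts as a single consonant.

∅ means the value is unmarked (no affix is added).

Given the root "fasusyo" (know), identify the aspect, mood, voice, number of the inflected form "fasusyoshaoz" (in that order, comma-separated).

Segment: fasusyo-sh-a-oz.
aspect: -sh → imperfective.
mood: -a → conditional.
voice: ∅ → reflexive.
number: -oz/fu → singular.

imperfective, conditional, reflexive, singular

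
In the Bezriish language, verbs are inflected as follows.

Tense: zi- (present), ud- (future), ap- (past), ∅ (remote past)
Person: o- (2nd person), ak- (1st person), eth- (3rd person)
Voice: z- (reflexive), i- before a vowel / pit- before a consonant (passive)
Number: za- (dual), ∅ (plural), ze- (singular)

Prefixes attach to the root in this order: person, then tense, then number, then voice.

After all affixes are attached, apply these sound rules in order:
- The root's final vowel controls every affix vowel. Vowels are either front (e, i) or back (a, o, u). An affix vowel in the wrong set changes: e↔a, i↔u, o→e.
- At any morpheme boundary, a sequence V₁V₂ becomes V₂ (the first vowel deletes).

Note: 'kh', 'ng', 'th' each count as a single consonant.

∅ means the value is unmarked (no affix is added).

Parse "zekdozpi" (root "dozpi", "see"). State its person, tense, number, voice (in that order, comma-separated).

Segment: z-ak-dozpi.
person: ak- → 1st person.
tense: ∅ → remote past.
number: ∅ → plural.
voice: z- → reflexive.

1st person, remote past, plural, reflexive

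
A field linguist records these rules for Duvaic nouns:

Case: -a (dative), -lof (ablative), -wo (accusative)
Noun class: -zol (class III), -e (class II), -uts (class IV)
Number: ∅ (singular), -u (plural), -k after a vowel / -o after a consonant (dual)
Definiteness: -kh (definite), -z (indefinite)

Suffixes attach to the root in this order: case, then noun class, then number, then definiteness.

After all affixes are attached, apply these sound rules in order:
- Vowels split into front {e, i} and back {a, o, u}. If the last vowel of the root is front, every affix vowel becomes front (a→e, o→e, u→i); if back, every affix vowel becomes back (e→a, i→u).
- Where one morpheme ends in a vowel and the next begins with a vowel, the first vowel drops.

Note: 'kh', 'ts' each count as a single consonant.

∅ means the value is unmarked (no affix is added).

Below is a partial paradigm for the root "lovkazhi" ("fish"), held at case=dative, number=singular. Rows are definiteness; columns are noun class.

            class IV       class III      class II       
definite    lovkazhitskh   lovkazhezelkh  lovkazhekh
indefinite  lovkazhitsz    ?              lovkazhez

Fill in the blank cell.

lovkazhezelz

Attach case dative -a → lovkazhia.
Attach noun class class III -zol → lovkazhiazol.
number = singular: zero marking, form stays lovkazhiazol.
Attach definiteness indefinite -z → lovkazhiazolz.
Apply vowel harmony: lovkazhiazolz → lovkazhiezelz.
Apply vowel deletion: lovkazhiezelz → lovkazhezelz.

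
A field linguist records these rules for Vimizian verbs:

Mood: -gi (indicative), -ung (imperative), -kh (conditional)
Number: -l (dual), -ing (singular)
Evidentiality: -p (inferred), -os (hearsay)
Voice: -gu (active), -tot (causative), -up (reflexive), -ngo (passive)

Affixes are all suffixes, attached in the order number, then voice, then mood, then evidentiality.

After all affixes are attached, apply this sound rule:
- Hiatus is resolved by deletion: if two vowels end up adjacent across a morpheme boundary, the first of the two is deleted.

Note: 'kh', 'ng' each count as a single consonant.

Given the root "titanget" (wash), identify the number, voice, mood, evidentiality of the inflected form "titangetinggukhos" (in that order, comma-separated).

singular, active, conditional, hearsay

Segment: titanget-ing-gu-kh-os.
number: -ing → singular.
voice: -gu → active.
mood: -kh → conditional.
evidentiality: -os → hearsay.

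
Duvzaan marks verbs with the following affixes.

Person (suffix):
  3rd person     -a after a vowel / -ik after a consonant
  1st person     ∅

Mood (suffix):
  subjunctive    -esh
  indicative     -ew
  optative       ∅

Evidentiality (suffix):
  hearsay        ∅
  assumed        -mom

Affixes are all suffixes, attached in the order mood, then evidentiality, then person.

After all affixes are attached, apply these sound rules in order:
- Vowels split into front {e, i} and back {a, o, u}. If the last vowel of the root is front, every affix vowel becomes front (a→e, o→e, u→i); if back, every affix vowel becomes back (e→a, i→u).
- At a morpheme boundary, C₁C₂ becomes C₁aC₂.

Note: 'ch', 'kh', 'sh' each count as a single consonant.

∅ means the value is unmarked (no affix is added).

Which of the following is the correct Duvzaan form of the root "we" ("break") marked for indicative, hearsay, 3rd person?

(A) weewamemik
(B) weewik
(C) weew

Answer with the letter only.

Attach mood indicative -ew → weew.
evidentiality = hearsay: zero marking, form stays weew.
Attach person 3rd person -ik (after consonant 'w') → weewik.
Vowel harmony: no change.
Epenthesis: no change.
So the correct form is weewik, option (B).
(A) weewamemik is wrong: it uses assumed instead of hearsay for evidentiality.
(C) weew is wrong: it uses 1st person instead of 3rd person for person.

B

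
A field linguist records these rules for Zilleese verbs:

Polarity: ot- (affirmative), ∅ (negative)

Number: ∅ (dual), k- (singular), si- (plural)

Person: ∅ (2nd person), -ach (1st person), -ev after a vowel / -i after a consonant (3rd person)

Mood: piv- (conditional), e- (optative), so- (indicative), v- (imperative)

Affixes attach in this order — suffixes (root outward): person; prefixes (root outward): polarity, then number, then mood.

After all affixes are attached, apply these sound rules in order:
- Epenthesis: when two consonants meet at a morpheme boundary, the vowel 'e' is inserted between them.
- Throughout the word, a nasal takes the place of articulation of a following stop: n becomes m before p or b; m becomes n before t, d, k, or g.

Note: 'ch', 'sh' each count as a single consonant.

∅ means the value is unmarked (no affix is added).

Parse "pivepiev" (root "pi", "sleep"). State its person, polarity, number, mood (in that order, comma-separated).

Segment: piv-pi-ev.
person: -ev/i → 3rd person.
polarity: ∅ → negative.
number: ∅ → dual.
mood: piv- → conditional.

3rd person, negative, dual, conditional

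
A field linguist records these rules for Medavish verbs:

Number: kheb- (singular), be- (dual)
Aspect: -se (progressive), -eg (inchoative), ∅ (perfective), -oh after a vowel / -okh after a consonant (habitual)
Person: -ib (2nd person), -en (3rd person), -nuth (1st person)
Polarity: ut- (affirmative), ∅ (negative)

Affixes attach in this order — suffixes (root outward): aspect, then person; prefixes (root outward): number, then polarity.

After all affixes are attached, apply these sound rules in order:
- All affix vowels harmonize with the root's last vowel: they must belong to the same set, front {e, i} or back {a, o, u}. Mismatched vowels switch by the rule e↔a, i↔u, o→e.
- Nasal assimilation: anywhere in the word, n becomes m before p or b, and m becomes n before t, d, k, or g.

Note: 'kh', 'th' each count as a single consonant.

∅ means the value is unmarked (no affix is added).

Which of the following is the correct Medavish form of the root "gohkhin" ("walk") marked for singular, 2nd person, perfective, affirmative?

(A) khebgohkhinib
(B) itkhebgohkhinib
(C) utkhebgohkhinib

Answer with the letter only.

aspect = perfective: zero marking, form stays gohkhin.
Attach number singular kheb- → khebgohkhin.
Attach person 2nd person -ib → khebgohkhinib.
Attach polarity affirmative ut- → utkhebgohkhinib.
Apply vowel harmony: utkhebgohkhinib → itkhebgohkhinib.
Nasal assimilation: no change.
So the correct form is itkhebgohkhinib, option (B).
(C) utkhebgohkhinib is wrong: it fails to apply the sound rule(s).
(A) khebgohkhinib is wrong: it uses negative instead of affirmative for polarity.

B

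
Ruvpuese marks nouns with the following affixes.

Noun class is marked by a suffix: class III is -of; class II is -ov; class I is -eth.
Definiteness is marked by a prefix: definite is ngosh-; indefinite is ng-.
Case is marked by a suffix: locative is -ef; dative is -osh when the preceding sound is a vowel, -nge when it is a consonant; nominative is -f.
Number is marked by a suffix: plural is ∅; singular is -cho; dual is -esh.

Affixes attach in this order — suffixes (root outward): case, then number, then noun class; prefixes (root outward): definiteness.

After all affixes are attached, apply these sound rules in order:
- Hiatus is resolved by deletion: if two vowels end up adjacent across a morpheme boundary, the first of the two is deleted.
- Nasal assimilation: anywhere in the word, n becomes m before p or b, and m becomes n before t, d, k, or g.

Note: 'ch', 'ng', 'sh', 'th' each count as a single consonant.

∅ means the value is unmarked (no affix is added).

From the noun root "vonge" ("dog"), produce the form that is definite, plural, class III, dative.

ngoshvongoshof

Attach case dative -osh (after vowel 'e') → vongeosh.
number = plural: zero marking, form stays vongeosh.
Attach noun class class III -of → vongeoshof.
Attach definiteness definite ngosh- → ngoshvongeoshof.
Apply vowel deletion: ngoshvongeoshof → ngoshvongoshof.
Nasal assimilation: no change.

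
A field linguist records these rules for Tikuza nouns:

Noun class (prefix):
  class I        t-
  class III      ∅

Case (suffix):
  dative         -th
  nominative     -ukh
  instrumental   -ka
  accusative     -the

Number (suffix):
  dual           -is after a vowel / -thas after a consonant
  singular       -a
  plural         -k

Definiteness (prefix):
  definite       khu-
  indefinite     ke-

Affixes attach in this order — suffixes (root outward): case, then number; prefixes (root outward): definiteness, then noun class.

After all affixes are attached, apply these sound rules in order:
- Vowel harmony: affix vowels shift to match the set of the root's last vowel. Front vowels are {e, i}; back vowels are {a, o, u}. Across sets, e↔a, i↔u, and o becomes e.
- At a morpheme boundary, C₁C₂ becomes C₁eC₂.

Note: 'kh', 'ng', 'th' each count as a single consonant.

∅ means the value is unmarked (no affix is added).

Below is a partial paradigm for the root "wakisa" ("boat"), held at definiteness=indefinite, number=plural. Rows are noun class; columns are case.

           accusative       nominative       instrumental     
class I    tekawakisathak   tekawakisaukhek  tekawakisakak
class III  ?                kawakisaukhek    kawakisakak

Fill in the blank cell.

Attach case accusative -the → wakisathe.
Attach definiteness indefinite ke- → kewakisathe.
Attach number plural -k → kewakisathek.
noun class = class III: zero marking, form stays kewakisathek.
Apply vowel harmony: kewakisathek → kawakisathak.
Epenthesis: no change.

kawakisathak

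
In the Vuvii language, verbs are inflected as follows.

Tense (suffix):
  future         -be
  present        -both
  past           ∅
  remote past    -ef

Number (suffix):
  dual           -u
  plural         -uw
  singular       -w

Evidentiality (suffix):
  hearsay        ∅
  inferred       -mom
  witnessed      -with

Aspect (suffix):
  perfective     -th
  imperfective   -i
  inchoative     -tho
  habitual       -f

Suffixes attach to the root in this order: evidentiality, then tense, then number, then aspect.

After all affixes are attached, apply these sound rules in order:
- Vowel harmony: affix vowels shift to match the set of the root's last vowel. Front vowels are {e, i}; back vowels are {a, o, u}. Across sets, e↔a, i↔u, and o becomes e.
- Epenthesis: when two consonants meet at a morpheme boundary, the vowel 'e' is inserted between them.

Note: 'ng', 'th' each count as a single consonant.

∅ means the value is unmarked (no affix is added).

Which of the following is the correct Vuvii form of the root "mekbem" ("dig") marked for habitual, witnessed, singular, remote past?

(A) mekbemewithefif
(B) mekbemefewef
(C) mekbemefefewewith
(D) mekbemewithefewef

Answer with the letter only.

Attach evidentiality witnessed -with → mekbemwith.
Attach tense remote past -ef → mekbemwithef.
Attach number singular -w → mekbemwithefw.
Attach aspect habitual -f → mekbemwithefwf.
Vowel harmony: no change.
Apply epenthesis: mekbemwithefwf → mekbemewithefewef.
So the correct form is mekbemewithefewef, option (D).
(C) mekbemefefewewith is wrong: it has the affixes in the wrong order.
(B) mekbemefewef is wrong: it uses hearsay instead of witnessed for evidentiality.
(A) mekbemewithefif is wrong: it uses dual instead of singular for number.

D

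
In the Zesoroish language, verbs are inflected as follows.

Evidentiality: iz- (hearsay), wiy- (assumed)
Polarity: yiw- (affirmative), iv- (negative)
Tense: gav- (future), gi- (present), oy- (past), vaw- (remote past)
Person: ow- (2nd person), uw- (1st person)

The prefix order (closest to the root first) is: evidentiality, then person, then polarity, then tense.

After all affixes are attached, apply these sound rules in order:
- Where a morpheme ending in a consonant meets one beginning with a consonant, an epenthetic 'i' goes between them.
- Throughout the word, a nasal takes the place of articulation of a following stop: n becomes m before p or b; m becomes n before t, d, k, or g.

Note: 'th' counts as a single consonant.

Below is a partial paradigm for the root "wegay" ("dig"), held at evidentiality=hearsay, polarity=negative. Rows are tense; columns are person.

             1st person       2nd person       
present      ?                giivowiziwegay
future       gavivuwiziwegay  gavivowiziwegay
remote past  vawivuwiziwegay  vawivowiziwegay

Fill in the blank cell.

giivuwiziwegay

Attach evidentiality hearsay iz- → izwegay.
Attach person 1st person uw- → uwizwegay.
Attach polarity negative iv- → ivuwizwegay.
Attach tense present gi- → giivuwizwegay.
Apply epenthesis: giivuwizwegay → giivuwiziwegay.
Nasal assimilation: no change.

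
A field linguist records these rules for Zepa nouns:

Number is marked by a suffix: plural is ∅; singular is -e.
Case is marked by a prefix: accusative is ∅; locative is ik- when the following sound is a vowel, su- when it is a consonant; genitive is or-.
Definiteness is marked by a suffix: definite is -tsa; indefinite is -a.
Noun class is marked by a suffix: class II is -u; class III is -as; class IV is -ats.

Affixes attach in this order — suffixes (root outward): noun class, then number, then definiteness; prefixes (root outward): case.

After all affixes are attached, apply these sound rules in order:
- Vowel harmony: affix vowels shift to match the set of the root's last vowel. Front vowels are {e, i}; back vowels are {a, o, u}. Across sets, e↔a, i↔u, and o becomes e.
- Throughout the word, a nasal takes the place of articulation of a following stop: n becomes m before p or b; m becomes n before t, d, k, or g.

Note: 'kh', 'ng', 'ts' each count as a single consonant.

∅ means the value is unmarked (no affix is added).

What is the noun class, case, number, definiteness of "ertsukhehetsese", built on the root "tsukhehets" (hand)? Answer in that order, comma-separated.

Segment: or-tsukhehets-as-a.
noun class: -as → class III.
case: or- → genitive.
number: ∅ → plural.
definiteness: -a → indefinite.

class III, genitive, plural, indefinite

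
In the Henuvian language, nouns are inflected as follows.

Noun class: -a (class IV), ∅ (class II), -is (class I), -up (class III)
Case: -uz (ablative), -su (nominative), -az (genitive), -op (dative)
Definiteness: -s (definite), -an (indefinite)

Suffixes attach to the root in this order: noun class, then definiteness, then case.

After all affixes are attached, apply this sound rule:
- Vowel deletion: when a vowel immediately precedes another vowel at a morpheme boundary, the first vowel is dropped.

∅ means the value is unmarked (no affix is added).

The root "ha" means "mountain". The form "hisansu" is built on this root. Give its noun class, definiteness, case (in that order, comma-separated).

class I, indefinite, nominative

Segment: ha-is-an-su.
noun class: -is → class I.
definiteness: -an → indefinite.
case: -su → nominative.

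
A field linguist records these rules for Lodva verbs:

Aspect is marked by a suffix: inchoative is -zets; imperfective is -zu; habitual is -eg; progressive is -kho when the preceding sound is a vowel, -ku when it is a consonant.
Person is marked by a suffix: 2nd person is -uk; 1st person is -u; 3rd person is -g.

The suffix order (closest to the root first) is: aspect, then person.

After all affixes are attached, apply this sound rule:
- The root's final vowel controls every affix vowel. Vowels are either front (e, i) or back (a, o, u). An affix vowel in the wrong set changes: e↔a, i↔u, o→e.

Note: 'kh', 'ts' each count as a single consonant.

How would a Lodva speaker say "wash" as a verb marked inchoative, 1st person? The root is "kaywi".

kaywizetsi

Attach aspect inchoative -zets → kaywizets.
Attach person 1st person -u → kaywizetsu.
Apply vowel harmony: kaywizetsu → kaywizetsi.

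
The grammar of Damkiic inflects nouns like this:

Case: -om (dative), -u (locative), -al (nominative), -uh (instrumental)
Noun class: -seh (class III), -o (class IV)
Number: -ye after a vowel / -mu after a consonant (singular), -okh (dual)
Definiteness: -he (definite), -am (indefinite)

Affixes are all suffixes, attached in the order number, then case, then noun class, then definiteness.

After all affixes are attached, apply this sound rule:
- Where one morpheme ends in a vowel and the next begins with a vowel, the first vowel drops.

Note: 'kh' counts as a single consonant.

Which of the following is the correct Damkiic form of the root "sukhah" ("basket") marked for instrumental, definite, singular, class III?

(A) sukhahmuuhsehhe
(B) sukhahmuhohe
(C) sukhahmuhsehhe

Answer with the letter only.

Attach number singular -mu (after consonant 'h') → sukhahmu.
Attach case instrumental -uh → sukhahmuuh.
Attach noun class class III -seh → sukhahmuuhseh.
Attach definiteness definite -he → sukhahmuuhsehhe.
Apply vowel deletion: sukhahmuuhsehhe → sukhahmuhsehhe.
So the correct form is sukhahmuhsehhe, option (C).
(B) sukhahmuhohe is wrong: it uses class IV instead of class III for noun class.
(A) sukhahmuuhsehhe is wrong: it fails to apply the sound rule(s).

C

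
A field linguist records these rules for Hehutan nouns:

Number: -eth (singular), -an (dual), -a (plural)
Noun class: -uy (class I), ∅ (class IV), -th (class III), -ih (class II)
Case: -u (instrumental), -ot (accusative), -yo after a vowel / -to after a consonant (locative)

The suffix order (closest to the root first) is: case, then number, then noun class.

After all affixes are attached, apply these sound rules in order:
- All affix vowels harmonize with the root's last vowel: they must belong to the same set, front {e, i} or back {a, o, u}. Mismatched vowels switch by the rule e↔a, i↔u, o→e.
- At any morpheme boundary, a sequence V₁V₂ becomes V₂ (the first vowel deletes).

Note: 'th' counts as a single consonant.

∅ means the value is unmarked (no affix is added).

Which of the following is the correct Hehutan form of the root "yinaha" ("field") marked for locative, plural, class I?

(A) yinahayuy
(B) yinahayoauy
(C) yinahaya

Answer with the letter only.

Attach case locative -yo (after vowel 'a') → yinahayo.
Attach number plural -a → yinahayoa.
Attach noun class class I -uy → yinahayoauy.
Vowel harmony: no change.
Apply vowel deletion: yinahayoauy → yinahayuy.
So the correct form is yinahayuy, option (A).
(C) yinahaya is wrong: it uses class IV instead of class I for noun class.
(B) yinahayoauy is wrong: it fails to apply the sound rule(s).

A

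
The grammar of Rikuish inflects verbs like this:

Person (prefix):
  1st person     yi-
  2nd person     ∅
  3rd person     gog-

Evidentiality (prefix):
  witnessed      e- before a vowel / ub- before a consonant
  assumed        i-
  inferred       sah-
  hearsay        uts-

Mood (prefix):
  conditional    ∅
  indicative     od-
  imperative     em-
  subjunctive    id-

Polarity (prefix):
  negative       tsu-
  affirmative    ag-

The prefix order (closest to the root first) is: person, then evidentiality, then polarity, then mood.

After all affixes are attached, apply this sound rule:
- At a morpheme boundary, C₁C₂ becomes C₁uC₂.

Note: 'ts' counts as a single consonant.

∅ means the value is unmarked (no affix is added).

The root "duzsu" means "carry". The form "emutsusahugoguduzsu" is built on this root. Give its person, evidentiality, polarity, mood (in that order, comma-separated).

3rd person, inferred, negative, imperative

Segment: em-tsu-sah-gog-duzsu.
person: gog- → 3rd person.
evidentiality: sah- → inferred.
polarity: tsu- → negative.
mood: em- → imperative.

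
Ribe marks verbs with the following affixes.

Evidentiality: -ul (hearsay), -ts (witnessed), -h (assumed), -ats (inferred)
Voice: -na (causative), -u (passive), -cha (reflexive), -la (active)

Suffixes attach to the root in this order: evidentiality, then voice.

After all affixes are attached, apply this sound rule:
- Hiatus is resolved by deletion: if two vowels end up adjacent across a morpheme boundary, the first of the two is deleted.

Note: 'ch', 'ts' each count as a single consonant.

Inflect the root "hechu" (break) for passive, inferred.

hechatsu

Attach evidentiality inferred -ats → hechuats.
Attach voice passive -u → hechuatsu.
Apply vowel deletion: hechuatsu → hechatsu.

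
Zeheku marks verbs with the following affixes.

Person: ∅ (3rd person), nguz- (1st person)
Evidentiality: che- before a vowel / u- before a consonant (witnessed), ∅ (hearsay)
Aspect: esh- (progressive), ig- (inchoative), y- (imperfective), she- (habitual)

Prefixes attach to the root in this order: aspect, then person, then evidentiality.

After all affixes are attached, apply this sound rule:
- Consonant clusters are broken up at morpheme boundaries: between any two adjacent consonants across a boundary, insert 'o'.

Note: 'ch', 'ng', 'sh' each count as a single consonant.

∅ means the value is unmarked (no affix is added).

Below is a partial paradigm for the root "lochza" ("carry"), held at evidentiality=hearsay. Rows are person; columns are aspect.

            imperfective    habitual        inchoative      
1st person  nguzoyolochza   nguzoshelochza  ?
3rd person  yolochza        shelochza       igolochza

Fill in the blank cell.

Attach aspect inchoative ig- → iglochza.
Attach person 1st person nguz- → nguziglochza.
evidentiality = hearsay: zero marking, form stays nguziglochza.
Apply epenthesis: nguziglochza → nguzigolochza.

nguzigolochza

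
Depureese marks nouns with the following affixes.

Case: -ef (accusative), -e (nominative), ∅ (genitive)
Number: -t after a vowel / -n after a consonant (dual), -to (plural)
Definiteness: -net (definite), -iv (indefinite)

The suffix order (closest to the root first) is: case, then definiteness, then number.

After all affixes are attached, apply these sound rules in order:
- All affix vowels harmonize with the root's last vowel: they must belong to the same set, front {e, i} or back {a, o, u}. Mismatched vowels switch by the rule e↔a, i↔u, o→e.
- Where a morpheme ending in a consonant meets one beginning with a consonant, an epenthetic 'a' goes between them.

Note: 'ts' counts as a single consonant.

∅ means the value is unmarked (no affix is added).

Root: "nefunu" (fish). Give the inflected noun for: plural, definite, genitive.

case = genitive: zero marking, form stays nefunu.
Attach definiteness definite -net → nefununet.
Attach number plural -to → nefununetto.
Apply vowel harmony: nefununetto → nefununatto.
Apply epenthesis: nefununatto → nefununatato.

nefununatato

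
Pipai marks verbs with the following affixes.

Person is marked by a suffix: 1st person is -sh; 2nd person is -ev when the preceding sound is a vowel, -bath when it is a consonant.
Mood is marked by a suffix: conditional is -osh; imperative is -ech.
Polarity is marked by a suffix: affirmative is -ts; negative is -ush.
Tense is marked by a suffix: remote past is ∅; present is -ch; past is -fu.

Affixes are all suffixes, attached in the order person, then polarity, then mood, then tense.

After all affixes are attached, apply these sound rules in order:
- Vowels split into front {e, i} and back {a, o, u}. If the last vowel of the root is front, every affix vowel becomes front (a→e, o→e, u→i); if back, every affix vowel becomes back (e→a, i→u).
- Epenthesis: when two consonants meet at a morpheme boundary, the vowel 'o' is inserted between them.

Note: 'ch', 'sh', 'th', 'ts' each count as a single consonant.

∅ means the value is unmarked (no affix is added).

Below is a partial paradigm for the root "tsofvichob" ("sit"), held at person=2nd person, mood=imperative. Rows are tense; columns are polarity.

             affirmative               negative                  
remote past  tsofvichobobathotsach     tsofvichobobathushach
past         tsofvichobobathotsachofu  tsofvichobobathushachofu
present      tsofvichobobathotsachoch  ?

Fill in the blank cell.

Attach person 2nd person -bath (after consonant 'b') → tsofvichobbath.
Attach polarity negative -ush → tsofvichobbathush.
Attach mood imperative -ech → tsofvichobbathushech.
Attach tense present -ch → tsofvichobbathushechch.
Apply vowel harmony: tsofvichobbathushechch → tsofvichobbathushachch.
Apply epenthesis: tsofvichobbathushachch → tsofvichobobathushachoch.

tsofvichobobathushachoch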